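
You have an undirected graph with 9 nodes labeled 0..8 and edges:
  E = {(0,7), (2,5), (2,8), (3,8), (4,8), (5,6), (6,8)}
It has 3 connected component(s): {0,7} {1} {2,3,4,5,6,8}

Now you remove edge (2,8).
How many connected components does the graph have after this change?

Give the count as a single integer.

Answer: 3

Derivation:
Initial component count: 3
Remove (2,8): not a bridge. Count unchanged: 3.
  After removal, components: {0,7} {1} {2,3,4,5,6,8}
New component count: 3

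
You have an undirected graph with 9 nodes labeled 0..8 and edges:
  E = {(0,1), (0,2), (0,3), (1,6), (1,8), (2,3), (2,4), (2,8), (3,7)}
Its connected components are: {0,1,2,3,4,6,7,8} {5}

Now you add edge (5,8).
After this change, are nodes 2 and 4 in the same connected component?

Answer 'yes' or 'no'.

Initial components: {0,1,2,3,4,6,7,8} {5}
Adding edge (5,8): merges {5} and {0,1,2,3,4,6,7,8}.
New components: {0,1,2,3,4,5,6,7,8}
Are 2 and 4 in the same component? yes

Answer: yes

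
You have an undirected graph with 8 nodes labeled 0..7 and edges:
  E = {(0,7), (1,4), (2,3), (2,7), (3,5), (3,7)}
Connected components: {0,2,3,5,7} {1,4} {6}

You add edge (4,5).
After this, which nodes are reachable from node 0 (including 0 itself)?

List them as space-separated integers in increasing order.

Before: nodes reachable from 0: {0,2,3,5,7}
Adding (4,5): merges 0's component with another. Reachability grows.
After: nodes reachable from 0: {0,1,2,3,4,5,7}

Answer: 0 1 2 3 4 5 7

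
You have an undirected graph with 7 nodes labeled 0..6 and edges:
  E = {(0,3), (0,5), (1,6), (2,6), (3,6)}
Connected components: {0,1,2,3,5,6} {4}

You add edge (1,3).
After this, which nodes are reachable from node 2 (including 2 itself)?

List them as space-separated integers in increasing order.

Answer: 0 1 2 3 5 6

Derivation:
Before: nodes reachable from 2: {0,1,2,3,5,6}
Adding (1,3): both endpoints already in same component. Reachability from 2 unchanged.
After: nodes reachable from 2: {0,1,2,3,5,6}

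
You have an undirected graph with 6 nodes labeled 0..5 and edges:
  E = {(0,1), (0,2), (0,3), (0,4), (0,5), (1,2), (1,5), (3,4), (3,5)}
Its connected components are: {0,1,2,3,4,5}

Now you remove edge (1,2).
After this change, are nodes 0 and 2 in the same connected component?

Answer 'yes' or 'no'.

Initial components: {0,1,2,3,4,5}
Removing edge (1,2): not a bridge — component count unchanged at 1.
New components: {0,1,2,3,4,5}
Are 0 and 2 in the same component? yes

Answer: yes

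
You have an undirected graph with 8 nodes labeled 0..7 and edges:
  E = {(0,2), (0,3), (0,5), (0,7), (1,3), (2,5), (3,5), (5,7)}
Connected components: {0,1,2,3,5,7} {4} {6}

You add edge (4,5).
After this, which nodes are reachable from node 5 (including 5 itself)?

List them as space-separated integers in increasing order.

Before: nodes reachable from 5: {0,1,2,3,5,7}
Adding (4,5): merges 5's component with another. Reachability grows.
After: nodes reachable from 5: {0,1,2,3,4,5,7}

Answer: 0 1 2 3 4 5 7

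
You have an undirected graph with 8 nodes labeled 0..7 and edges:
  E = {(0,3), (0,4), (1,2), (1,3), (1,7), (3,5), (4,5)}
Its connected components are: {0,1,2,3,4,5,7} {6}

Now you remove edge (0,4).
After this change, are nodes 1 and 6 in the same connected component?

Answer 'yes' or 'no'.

Answer: no

Derivation:
Initial components: {0,1,2,3,4,5,7} {6}
Removing edge (0,4): not a bridge — component count unchanged at 2.
New components: {0,1,2,3,4,5,7} {6}
Are 1 and 6 in the same component? no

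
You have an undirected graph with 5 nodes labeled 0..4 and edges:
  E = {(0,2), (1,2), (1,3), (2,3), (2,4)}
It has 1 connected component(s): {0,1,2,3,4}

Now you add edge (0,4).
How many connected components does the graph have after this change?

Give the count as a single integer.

Initial component count: 1
Add (0,4): endpoints already in same component. Count unchanged: 1.
New component count: 1

Answer: 1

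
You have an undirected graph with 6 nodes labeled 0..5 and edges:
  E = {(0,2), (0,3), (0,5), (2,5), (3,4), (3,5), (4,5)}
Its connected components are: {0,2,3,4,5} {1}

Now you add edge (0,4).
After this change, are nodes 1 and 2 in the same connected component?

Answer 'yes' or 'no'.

Answer: no

Derivation:
Initial components: {0,2,3,4,5} {1}
Adding edge (0,4): both already in same component {0,2,3,4,5}. No change.
New components: {0,2,3,4,5} {1}
Are 1 and 2 in the same component? no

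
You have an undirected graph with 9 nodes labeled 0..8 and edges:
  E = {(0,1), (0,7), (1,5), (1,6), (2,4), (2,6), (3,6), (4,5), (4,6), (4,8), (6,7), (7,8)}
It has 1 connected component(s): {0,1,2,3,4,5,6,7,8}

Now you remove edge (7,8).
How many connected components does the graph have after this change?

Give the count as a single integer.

Initial component count: 1
Remove (7,8): not a bridge. Count unchanged: 1.
  After removal, components: {0,1,2,3,4,5,6,7,8}
New component count: 1

Answer: 1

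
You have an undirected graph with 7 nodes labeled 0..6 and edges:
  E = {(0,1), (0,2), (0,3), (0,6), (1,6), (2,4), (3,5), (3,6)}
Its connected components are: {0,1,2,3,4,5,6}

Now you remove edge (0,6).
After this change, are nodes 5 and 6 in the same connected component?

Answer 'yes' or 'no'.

Initial components: {0,1,2,3,4,5,6}
Removing edge (0,6): not a bridge — component count unchanged at 1.
New components: {0,1,2,3,4,5,6}
Are 5 and 6 in the same component? yes

Answer: yes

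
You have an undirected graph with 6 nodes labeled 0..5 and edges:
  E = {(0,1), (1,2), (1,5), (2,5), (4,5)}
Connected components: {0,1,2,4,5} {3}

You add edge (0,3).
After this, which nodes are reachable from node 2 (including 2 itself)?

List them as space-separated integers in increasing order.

Before: nodes reachable from 2: {0,1,2,4,5}
Adding (0,3): merges 2's component with another. Reachability grows.
After: nodes reachable from 2: {0,1,2,3,4,5}

Answer: 0 1 2 3 4 5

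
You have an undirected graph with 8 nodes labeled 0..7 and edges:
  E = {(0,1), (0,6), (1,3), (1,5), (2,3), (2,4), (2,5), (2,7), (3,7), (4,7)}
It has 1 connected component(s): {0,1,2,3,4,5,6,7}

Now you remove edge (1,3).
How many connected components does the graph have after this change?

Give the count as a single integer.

Answer: 1

Derivation:
Initial component count: 1
Remove (1,3): not a bridge. Count unchanged: 1.
  After removal, components: {0,1,2,3,4,5,6,7}
New component count: 1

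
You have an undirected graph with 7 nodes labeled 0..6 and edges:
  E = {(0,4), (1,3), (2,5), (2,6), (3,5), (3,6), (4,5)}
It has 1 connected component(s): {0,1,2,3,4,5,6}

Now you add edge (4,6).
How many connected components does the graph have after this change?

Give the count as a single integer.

Initial component count: 1
Add (4,6): endpoints already in same component. Count unchanged: 1.
New component count: 1

Answer: 1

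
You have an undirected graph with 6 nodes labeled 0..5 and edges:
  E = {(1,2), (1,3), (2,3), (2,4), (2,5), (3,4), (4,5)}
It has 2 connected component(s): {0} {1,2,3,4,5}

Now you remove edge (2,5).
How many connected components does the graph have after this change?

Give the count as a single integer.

Initial component count: 2
Remove (2,5): not a bridge. Count unchanged: 2.
  After removal, components: {0} {1,2,3,4,5}
New component count: 2

Answer: 2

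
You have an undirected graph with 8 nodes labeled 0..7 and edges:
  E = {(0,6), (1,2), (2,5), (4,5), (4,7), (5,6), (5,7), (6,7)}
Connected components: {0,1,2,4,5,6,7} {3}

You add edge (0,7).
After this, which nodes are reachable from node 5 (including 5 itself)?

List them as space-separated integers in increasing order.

Before: nodes reachable from 5: {0,1,2,4,5,6,7}
Adding (0,7): both endpoints already in same component. Reachability from 5 unchanged.
After: nodes reachable from 5: {0,1,2,4,5,6,7}

Answer: 0 1 2 4 5 6 7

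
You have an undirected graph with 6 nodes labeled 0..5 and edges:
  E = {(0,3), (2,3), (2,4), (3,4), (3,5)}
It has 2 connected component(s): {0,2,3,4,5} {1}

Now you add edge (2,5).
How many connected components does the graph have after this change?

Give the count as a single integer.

Answer: 2

Derivation:
Initial component count: 2
Add (2,5): endpoints already in same component. Count unchanged: 2.
New component count: 2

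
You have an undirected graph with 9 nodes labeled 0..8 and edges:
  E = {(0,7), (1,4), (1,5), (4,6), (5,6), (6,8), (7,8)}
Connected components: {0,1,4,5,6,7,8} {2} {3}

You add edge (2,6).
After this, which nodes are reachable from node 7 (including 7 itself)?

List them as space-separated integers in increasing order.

Before: nodes reachable from 7: {0,1,4,5,6,7,8}
Adding (2,6): merges 7's component with another. Reachability grows.
After: nodes reachable from 7: {0,1,2,4,5,6,7,8}

Answer: 0 1 2 4 5 6 7 8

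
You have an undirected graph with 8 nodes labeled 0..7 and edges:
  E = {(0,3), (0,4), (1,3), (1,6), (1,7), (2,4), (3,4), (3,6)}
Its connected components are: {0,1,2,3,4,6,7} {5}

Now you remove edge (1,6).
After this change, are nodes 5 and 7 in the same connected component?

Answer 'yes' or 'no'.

Answer: no

Derivation:
Initial components: {0,1,2,3,4,6,7} {5}
Removing edge (1,6): not a bridge — component count unchanged at 2.
New components: {0,1,2,3,4,6,7} {5}
Are 5 and 7 in the same component? no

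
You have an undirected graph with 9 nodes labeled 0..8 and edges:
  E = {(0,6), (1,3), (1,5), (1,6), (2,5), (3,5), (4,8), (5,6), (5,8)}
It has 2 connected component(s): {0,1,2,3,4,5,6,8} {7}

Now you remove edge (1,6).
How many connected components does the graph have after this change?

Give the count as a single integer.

Answer: 2

Derivation:
Initial component count: 2
Remove (1,6): not a bridge. Count unchanged: 2.
  After removal, components: {0,1,2,3,4,5,6,8} {7}
New component count: 2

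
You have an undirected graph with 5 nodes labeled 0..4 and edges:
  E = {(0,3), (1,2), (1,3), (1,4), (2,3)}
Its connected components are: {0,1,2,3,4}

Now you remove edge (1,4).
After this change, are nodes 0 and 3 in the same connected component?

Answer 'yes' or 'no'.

Initial components: {0,1,2,3,4}
Removing edge (1,4): it was a bridge — component count 1 -> 2.
New components: {0,1,2,3} {4}
Are 0 and 3 in the same component? yes

Answer: yes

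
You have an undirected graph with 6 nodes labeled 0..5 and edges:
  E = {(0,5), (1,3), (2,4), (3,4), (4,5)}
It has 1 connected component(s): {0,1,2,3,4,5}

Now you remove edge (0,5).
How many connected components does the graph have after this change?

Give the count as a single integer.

Initial component count: 1
Remove (0,5): it was a bridge. Count increases: 1 -> 2.
  After removal, components: {0} {1,2,3,4,5}
New component count: 2

Answer: 2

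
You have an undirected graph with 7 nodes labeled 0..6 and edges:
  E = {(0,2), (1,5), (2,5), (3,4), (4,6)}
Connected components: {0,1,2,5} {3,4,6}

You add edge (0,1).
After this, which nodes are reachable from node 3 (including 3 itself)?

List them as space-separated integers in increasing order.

Answer: 3 4 6

Derivation:
Before: nodes reachable from 3: {3,4,6}
Adding (0,1): both endpoints already in same component. Reachability from 3 unchanged.
After: nodes reachable from 3: {3,4,6}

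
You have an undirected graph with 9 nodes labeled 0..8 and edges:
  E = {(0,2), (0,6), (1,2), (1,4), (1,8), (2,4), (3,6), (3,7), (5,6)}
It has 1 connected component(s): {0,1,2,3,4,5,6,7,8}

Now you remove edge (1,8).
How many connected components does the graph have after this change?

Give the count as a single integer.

Answer: 2

Derivation:
Initial component count: 1
Remove (1,8): it was a bridge. Count increases: 1 -> 2.
  After removal, components: {0,1,2,3,4,5,6,7} {8}
New component count: 2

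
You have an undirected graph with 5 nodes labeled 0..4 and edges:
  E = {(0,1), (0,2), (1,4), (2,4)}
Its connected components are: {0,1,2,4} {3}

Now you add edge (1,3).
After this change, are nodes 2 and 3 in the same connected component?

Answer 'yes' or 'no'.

Initial components: {0,1,2,4} {3}
Adding edge (1,3): merges {0,1,2,4} and {3}.
New components: {0,1,2,3,4}
Are 2 and 3 in the same component? yes

Answer: yes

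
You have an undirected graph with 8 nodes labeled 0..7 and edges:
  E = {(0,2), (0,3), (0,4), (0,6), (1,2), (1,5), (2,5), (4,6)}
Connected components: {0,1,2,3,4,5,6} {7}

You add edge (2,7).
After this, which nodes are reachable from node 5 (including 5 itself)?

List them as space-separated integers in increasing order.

Before: nodes reachable from 5: {0,1,2,3,4,5,6}
Adding (2,7): merges 5's component with another. Reachability grows.
After: nodes reachable from 5: {0,1,2,3,4,5,6,7}

Answer: 0 1 2 3 4 5 6 7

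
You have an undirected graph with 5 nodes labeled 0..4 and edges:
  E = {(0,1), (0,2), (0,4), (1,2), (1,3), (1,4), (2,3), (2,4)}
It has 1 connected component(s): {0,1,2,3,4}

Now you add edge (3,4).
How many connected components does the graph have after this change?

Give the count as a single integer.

Answer: 1

Derivation:
Initial component count: 1
Add (3,4): endpoints already in same component. Count unchanged: 1.
New component count: 1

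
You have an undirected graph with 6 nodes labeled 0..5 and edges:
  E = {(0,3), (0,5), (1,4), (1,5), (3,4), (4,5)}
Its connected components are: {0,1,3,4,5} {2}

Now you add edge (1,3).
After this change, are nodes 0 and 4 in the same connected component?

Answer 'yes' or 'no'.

Initial components: {0,1,3,4,5} {2}
Adding edge (1,3): both already in same component {0,1,3,4,5}. No change.
New components: {0,1,3,4,5} {2}
Are 0 and 4 in the same component? yes

Answer: yes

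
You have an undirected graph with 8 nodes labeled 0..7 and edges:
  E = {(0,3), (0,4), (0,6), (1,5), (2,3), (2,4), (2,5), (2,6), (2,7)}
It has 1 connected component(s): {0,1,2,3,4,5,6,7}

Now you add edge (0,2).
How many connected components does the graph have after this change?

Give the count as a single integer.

Answer: 1

Derivation:
Initial component count: 1
Add (0,2): endpoints already in same component. Count unchanged: 1.
New component count: 1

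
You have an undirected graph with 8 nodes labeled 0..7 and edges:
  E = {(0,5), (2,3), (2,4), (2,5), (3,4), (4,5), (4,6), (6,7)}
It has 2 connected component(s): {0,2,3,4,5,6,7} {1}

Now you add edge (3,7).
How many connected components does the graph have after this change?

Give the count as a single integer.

Initial component count: 2
Add (3,7): endpoints already in same component. Count unchanged: 2.
New component count: 2

Answer: 2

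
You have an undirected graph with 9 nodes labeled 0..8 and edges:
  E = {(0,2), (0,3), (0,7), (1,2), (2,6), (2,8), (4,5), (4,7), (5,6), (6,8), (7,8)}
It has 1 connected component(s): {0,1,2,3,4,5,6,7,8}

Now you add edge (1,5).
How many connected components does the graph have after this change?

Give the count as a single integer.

Answer: 1

Derivation:
Initial component count: 1
Add (1,5): endpoints already in same component. Count unchanged: 1.
New component count: 1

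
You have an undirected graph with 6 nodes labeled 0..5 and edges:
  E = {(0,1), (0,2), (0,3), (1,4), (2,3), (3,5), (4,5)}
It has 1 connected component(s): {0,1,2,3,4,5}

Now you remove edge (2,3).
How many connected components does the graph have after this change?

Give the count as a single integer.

Initial component count: 1
Remove (2,3): not a bridge. Count unchanged: 1.
  After removal, components: {0,1,2,3,4,5}
New component count: 1

Answer: 1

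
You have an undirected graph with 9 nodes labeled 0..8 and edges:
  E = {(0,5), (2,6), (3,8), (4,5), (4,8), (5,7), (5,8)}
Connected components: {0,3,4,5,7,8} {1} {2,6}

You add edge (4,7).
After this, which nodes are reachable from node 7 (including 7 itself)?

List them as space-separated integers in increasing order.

Answer: 0 3 4 5 7 8

Derivation:
Before: nodes reachable from 7: {0,3,4,5,7,8}
Adding (4,7): both endpoints already in same component. Reachability from 7 unchanged.
After: nodes reachable from 7: {0,3,4,5,7,8}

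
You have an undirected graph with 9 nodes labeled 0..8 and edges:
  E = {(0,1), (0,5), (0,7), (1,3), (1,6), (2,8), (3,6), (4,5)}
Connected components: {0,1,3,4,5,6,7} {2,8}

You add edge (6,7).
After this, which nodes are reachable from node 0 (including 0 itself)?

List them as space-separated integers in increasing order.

Before: nodes reachable from 0: {0,1,3,4,5,6,7}
Adding (6,7): both endpoints already in same component. Reachability from 0 unchanged.
After: nodes reachable from 0: {0,1,3,4,5,6,7}

Answer: 0 1 3 4 5 6 7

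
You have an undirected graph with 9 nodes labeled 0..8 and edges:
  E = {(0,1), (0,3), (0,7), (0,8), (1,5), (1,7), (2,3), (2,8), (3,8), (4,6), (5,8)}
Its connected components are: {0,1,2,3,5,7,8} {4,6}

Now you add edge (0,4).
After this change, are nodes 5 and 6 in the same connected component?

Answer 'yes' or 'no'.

Initial components: {0,1,2,3,5,7,8} {4,6}
Adding edge (0,4): merges {0,1,2,3,5,7,8} and {4,6}.
New components: {0,1,2,3,4,5,6,7,8}
Are 5 and 6 in the same component? yes

Answer: yes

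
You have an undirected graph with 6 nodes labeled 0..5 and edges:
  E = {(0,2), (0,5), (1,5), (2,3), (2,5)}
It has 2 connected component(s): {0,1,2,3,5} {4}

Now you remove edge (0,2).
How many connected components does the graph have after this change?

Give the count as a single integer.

Initial component count: 2
Remove (0,2): not a bridge. Count unchanged: 2.
  After removal, components: {0,1,2,3,5} {4}
New component count: 2

Answer: 2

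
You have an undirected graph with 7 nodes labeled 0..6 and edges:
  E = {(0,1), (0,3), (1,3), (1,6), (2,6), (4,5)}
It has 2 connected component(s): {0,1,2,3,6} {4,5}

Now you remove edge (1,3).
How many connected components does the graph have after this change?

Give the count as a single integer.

Answer: 2

Derivation:
Initial component count: 2
Remove (1,3): not a bridge. Count unchanged: 2.
  After removal, components: {0,1,2,3,6} {4,5}
New component count: 2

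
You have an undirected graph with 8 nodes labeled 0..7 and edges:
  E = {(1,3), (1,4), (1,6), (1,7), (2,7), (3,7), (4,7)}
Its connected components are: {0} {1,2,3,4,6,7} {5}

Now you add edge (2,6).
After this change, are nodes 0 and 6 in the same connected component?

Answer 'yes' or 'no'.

Answer: no

Derivation:
Initial components: {0} {1,2,3,4,6,7} {5}
Adding edge (2,6): both already in same component {1,2,3,4,6,7}. No change.
New components: {0} {1,2,3,4,6,7} {5}
Are 0 and 6 in the same component? no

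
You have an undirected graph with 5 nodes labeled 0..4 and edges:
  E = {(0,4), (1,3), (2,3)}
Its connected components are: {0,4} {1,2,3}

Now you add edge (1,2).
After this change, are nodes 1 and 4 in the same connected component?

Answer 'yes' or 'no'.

Answer: no

Derivation:
Initial components: {0,4} {1,2,3}
Adding edge (1,2): both already in same component {1,2,3}. No change.
New components: {0,4} {1,2,3}
Are 1 and 4 in the same component? no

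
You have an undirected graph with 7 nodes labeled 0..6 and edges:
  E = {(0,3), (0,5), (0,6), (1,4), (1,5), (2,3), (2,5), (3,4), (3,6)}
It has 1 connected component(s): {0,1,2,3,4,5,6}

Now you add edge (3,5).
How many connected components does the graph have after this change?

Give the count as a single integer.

Answer: 1

Derivation:
Initial component count: 1
Add (3,5): endpoints already in same component. Count unchanged: 1.
New component count: 1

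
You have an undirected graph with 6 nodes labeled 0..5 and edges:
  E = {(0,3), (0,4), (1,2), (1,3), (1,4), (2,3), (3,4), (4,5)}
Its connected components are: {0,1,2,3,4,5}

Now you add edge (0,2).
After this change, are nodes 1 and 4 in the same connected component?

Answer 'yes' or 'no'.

Initial components: {0,1,2,3,4,5}
Adding edge (0,2): both already in same component {0,1,2,3,4,5}. No change.
New components: {0,1,2,3,4,5}
Are 1 and 4 in the same component? yes

Answer: yes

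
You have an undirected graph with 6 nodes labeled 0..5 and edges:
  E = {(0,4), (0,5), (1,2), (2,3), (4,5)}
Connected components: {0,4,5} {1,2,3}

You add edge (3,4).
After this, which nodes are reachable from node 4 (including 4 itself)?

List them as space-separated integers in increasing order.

Answer: 0 1 2 3 4 5

Derivation:
Before: nodes reachable from 4: {0,4,5}
Adding (3,4): merges 4's component with another. Reachability grows.
After: nodes reachable from 4: {0,1,2,3,4,5}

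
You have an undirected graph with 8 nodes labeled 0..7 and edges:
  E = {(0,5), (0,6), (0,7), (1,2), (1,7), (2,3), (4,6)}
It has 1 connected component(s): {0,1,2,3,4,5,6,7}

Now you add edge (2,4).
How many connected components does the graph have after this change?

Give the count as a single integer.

Initial component count: 1
Add (2,4): endpoints already in same component. Count unchanged: 1.
New component count: 1

Answer: 1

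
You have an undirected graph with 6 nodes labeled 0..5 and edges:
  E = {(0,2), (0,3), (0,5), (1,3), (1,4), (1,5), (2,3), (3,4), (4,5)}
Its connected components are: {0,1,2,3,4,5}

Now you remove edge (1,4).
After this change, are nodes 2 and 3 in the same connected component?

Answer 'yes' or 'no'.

Answer: yes

Derivation:
Initial components: {0,1,2,3,4,5}
Removing edge (1,4): not a bridge — component count unchanged at 1.
New components: {0,1,2,3,4,5}
Are 2 and 3 in the same component? yes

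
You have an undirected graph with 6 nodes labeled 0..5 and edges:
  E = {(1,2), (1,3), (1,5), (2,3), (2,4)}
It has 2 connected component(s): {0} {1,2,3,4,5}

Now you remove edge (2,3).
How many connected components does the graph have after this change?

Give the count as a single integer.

Answer: 2

Derivation:
Initial component count: 2
Remove (2,3): not a bridge. Count unchanged: 2.
  After removal, components: {0} {1,2,3,4,5}
New component count: 2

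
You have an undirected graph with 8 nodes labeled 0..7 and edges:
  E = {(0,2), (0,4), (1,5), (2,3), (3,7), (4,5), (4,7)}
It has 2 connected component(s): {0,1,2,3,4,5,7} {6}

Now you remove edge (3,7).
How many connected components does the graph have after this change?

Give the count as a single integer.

Answer: 2

Derivation:
Initial component count: 2
Remove (3,7): not a bridge. Count unchanged: 2.
  After removal, components: {0,1,2,3,4,5,7} {6}
New component count: 2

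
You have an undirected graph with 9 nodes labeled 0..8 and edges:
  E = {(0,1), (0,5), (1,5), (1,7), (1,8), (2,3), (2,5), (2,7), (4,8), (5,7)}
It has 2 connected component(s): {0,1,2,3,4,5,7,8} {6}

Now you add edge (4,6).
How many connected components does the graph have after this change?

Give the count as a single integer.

Initial component count: 2
Add (4,6): merges two components. Count decreases: 2 -> 1.
New component count: 1

Answer: 1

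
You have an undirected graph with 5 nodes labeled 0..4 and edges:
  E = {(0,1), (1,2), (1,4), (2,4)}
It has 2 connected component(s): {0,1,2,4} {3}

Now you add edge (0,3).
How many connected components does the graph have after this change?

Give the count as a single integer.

Initial component count: 2
Add (0,3): merges two components. Count decreases: 2 -> 1.
New component count: 1

Answer: 1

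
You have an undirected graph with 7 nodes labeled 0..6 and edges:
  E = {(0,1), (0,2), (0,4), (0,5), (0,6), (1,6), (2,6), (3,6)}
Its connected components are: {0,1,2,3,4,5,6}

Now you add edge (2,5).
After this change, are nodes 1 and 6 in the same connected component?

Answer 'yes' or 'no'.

Answer: yes

Derivation:
Initial components: {0,1,2,3,4,5,6}
Adding edge (2,5): both already in same component {0,1,2,3,4,5,6}. No change.
New components: {0,1,2,3,4,5,6}
Are 1 and 6 in the same component? yes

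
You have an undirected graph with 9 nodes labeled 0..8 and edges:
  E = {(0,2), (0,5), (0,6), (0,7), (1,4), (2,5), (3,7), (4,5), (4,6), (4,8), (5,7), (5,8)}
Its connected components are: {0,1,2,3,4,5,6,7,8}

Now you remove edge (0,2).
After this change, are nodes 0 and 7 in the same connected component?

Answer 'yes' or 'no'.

Initial components: {0,1,2,3,4,5,6,7,8}
Removing edge (0,2): not a bridge — component count unchanged at 1.
New components: {0,1,2,3,4,5,6,7,8}
Are 0 and 7 in the same component? yes

Answer: yes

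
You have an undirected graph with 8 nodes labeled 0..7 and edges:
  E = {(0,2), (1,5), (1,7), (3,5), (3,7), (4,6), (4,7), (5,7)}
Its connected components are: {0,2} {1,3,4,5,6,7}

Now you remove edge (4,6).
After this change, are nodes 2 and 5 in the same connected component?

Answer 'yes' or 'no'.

Answer: no

Derivation:
Initial components: {0,2} {1,3,4,5,6,7}
Removing edge (4,6): it was a bridge — component count 2 -> 3.
New components: {0,2} {1,3,4,5,7} {6}
Are 2 and 5 in the same component? no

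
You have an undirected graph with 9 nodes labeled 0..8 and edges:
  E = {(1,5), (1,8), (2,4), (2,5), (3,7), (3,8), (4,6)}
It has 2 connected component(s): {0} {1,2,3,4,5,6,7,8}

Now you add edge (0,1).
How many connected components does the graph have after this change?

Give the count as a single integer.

Answer: 1

Derivation:
Initial component count: 2
Add (0,1): merges two components. Count decreases: 2 -> 1.
New component count: 1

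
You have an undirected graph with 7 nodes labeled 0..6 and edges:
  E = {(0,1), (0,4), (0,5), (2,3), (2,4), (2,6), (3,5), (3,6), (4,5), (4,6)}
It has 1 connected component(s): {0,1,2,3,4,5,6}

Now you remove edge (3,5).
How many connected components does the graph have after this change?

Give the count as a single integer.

Initial component count: 1
Remove (3,5): not a bridge. Count unchanged: 1.
  After removal, components: {0,1,2,3,4,5,6}
New component count: 1

Answer: 1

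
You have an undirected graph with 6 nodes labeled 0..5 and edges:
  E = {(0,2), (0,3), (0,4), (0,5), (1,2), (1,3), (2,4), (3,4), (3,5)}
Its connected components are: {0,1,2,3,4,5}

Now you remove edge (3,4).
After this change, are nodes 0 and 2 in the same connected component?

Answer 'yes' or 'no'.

Initial components: {0,1,2,3,4,5}
Removing edge (3,4): not a bridge — component count unchanged at 1.
New components: {0,1,2,3,4,5}
Are 0 and 2 in the same component? yes

Answer: yes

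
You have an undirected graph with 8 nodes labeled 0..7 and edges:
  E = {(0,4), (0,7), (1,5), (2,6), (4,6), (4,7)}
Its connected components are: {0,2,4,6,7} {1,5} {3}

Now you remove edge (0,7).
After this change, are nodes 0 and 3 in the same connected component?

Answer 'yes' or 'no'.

Initial components: {0,2,4,6,7} {1,5} {3}
Removing edge (0,7): not a bridge — component count unchanged at 3.
New components: {0,2,4,6,7} {1,5} {3}
Are 0 and 3 in the same component? no

Answer: no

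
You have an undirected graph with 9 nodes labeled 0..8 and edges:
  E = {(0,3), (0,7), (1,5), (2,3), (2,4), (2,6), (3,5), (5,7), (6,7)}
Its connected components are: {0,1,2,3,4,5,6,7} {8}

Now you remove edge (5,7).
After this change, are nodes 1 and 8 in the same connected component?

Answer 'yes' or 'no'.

Initial components: {0,1,2,3,4,5,6,7} {8}
Removing edge (5,7): not a bridge — component count unchanged at 2.
New components: {0,1,2,3,4,5,6,7} {8}
Are 1 and 8 in the same component? no

Answer: no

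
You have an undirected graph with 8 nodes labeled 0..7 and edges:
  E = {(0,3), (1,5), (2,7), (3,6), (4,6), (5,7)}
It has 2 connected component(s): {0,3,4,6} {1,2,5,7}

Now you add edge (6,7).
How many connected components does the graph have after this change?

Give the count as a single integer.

Initial component count: 2
Add (6,7): merges two components. Count decreases: 2 -> 1.
New component count: 1

Answer: 1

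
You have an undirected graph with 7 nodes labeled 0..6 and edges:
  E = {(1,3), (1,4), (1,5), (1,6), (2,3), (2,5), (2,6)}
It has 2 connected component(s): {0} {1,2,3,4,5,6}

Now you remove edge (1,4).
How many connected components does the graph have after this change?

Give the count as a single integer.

Initial component count: 2
Remove (1,4): it was a bridge. Count increases: 2 -> 3.
  After removal, components: {0} {1,2,3,5,6} {4}
New component count: 3

Answer: 3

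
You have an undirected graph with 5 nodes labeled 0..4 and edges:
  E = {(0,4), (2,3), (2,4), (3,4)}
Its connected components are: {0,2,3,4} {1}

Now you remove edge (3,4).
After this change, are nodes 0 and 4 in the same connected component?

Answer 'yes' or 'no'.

Answer: yes

Derivation:
Initial components: {0,2,3,4} {1}
Removing edge (3,4): not a bridge — component count unchanged at 2.
New components: {0,2,3,4} {1}
Are 0 and 4 in the same component? yes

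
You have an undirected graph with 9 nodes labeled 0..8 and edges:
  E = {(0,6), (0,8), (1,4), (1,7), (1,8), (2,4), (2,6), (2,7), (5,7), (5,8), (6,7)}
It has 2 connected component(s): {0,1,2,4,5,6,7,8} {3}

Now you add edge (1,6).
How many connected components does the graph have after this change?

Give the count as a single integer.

Answer: 2

Derivation:
Initial component count: 2
Add (1,6): endpoints already in same component. Count unchanged: 2.
New component count: 2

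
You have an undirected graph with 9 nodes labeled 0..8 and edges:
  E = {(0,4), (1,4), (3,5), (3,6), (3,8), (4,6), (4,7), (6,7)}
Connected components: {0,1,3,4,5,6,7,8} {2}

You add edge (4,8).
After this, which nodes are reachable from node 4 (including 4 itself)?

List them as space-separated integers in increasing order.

Answer: 0 1 3 4 5 6 7 8

Derivation:
Before: nodes reachable from 4: {0,1,3,4,5,6,7,8}
Adding (4,8): both endpoints already in same component. Reachability from 4 unchanged.
After: nodes reachable from 4: {0,1,3,4,5,6,7,8}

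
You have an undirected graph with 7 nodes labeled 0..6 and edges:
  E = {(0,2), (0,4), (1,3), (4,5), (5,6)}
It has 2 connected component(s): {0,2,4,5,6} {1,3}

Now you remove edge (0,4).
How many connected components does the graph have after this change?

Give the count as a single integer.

Answer: 3

Derivation:
Initial component count: 2
Remove (0,4): it was a bridge. Count increases: 2 -> 3.
  After removal, components: {0,2} {1,3} {4,5,6}
New component count: 3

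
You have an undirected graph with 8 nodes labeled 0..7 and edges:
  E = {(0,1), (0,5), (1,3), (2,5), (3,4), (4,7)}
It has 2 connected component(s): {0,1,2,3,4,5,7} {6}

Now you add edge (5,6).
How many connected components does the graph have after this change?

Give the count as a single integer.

Initial component count: 2
Add (5,6): merges two components. Count decreases: 2 -> 1.
New component count: 1

Answer: 1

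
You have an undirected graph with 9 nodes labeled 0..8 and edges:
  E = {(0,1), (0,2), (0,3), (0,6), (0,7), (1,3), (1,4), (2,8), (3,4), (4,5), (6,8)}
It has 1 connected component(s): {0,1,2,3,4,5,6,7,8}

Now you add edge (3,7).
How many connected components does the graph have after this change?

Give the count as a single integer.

Answer: 1

Derivation:
Initial component count: 1
Add (3,7): endpoints already in same component. Count unchanged: 1.
New component count: 1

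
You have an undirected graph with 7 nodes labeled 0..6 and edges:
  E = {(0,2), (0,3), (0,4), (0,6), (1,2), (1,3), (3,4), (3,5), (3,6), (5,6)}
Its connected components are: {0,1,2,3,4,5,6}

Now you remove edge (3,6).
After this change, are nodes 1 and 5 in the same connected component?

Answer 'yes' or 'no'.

Answer: yes

Derivation:
Initial components: {0,1,2,3,4,5,6}
Removing edge (3,6): not a bridge — component count unchanged at 1.
New components: {0,1,2,3,4,5,6}
Are 1 and 5 in the same component? yes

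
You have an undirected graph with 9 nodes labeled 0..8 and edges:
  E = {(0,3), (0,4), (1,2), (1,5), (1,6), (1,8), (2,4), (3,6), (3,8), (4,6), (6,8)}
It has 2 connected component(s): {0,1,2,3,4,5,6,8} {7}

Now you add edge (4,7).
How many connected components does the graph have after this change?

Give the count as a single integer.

Answer: 1

Derivation:
Initial component count: 2
Add (4,7): merges two components. Count decreases: 2 -> 1.
New component count: 1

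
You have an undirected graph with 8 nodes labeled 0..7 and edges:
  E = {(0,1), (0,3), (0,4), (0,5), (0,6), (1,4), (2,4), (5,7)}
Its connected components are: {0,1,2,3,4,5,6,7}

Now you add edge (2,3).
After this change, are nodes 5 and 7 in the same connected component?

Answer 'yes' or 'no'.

Initial components: {0,1,2,3,4,5,6,7}
Adding edge (2,3): both already in same component {0,1,2,3,4,5,6,7}. No change.
New components: {0,1,2,3,4,5,6,7}
Are 5 and 7 in the same component? yes

Answer: yes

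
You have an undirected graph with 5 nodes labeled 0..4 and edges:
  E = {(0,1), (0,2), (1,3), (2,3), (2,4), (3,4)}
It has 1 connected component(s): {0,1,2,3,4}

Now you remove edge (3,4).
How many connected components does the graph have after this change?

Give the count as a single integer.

Answer: 1

Derivation:
Initial component count: 1
Remove (3,4): not a bridge. Count unchanged: 1.
  After removal, components: {0,1,2,3,4}
New component count: 1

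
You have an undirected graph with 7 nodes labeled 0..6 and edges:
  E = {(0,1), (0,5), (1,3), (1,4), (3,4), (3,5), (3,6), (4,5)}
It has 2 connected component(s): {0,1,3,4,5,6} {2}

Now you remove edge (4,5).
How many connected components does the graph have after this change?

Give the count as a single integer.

Answer: 2

Derivation:
Initial component count: 2
Remove (4,5): not a bridge. Count unchanged: 2.
  After removal, components: {0,1,3,4,5,6} {2}
New component count: 2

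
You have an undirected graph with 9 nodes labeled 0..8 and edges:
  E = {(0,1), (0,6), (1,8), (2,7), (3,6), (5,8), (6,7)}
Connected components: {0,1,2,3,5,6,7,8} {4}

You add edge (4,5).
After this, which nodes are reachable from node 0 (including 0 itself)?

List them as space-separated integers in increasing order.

Before: nodes reachable from 0: {0,1,2,3,5,6,7,8}
Adding (4,5): merges 0's component with another. Reachability grows.
After: nodes reachable from 0: {0,1,2,3,4,5,6,7,8}

Answer: 0 1 2 3 4 5 6 7 8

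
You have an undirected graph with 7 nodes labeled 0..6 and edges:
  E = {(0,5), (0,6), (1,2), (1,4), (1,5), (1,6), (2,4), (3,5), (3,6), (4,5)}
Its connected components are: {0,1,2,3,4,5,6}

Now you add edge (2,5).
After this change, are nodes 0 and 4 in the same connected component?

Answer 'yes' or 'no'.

Answer: yes

Derivation:
Initial components: {0,1,2,3,4,5,6}
Adding edge (2,5): both already in same component {0,1,2,3,4,5,6}. No change.
New components: {0,1,2,3,4,5,6}
Are 0 and 4 in the same component? yes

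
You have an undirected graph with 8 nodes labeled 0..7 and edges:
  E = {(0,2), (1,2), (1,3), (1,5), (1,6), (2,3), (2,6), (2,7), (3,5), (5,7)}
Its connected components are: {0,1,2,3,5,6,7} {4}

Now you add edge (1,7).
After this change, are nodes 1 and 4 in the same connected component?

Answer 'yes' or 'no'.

Answer: no

Derivation:
Initial components: {0,1,2,3,5,6,7} {4}
Adding edge (1,7): both already in same component {0,1,2,3,5,6,7}. No change.
New components: {0,1,2,3,5,6,7} {4}
Are 1 and 4 in the same component? no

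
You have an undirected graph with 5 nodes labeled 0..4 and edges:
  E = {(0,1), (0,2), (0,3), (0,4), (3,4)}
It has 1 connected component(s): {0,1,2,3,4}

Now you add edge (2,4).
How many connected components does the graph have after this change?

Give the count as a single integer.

Initial component count: 1
Add (2,4): endpoints already in same component. Count unchanged: 1.
New component count: 1

Answer: 1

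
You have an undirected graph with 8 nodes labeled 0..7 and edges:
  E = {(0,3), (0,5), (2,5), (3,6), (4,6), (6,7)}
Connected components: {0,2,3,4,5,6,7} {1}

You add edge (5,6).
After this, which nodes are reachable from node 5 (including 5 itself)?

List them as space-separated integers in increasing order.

Answer: 0 2 3 4 5 6 7

Derivation:
Before: nodes reachable from 5: {0,2,3,4,5,6,7}
Adding (5,6): both endpoints already in same component. Reachability from 5 unchanged.
After: nodes reachable from 5: {0,2,3,4,5,6,7}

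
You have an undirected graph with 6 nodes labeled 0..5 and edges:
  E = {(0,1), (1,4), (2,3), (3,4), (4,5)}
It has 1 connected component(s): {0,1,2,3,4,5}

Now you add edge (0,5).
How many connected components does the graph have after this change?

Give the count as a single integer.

Initial component count: 1
Add (0,5): endpoints already in same component. Count unchanged: 1.
New component count: 1

Answer: 1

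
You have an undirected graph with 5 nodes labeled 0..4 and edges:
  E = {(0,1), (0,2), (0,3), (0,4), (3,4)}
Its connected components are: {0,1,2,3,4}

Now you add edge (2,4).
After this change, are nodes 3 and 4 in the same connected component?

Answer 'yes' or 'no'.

Answer: yes

Derivation:
Initial components: {0,1,2,3,4}
Adding edge (2,4): both already in same component {0,1,2,3,4}. No change.
New components: {0,1,2,3,4}
Are 3 and 4 in the same component? yes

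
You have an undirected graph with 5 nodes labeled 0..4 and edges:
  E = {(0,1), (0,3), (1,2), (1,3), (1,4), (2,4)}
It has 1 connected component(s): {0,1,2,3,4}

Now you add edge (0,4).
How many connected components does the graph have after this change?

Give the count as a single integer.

Answer: 1

Derivation:
Initial component count: 1
Add (0,4): endpoints already in same component. Count unchanged: 1.
New component count: 1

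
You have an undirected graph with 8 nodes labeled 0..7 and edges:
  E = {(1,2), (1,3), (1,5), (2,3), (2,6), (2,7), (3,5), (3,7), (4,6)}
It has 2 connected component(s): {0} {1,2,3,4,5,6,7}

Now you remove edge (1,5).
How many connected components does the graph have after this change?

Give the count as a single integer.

Answer: 2

Derivation:
Initial component count: 2
Remove (1,5): not a bridge. Count unchanged: 2.
  After removal, components: {0} {1,2,3,4,5,6,7}
New component count: 2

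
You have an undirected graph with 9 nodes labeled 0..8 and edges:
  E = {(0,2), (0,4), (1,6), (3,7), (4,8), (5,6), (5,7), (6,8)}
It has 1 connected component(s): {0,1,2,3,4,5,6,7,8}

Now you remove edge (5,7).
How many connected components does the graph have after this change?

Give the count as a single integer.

Answer: 2

Derivation:
Initial component count: 1
Remove (5,7): it was a bridge. Count increases: 1 -> 2.
  After removal, components: {0,1,2,4,5,6,8} {3,7}
New component count: 2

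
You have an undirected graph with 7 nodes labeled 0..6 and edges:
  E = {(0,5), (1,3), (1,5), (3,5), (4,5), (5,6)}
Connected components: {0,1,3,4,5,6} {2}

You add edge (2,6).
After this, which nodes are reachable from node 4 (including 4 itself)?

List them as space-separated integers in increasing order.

Answer: 0 1 2 3 4 5 6

Derivation:
Before: nodes reachable from 4: {0,1,3,4,5,6}
Adding (2,6): merges 4's component with another. Reachability grows.
After: nodes reachable from 4: {0,1,2,3,4,5,6}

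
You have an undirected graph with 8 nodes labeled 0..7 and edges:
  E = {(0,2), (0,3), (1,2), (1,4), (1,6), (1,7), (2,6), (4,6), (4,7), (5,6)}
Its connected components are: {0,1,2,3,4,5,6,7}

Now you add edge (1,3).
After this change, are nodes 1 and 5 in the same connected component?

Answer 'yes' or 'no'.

Initial components: {0,1,2,3,4,5,6,7}
Adding edge (1,3): both already in same component {0,1,2,3,4,5,6,7}. No change.
New components: {0,1,2,3,4,5,6,7}
Are 1 and 5 in the same component? yes

Answer: yes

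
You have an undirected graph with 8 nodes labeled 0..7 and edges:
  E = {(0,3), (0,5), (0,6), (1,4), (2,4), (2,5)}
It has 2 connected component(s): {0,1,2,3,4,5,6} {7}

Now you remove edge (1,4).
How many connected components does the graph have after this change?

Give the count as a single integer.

Answer: 3

Derivation:
Initial component count: 2
Remove (1,4): it was a bridge. Count increases: 2 -> 3.
  After removal, components: {0,2,3,4,5,6} {1} {7}
New component count: 3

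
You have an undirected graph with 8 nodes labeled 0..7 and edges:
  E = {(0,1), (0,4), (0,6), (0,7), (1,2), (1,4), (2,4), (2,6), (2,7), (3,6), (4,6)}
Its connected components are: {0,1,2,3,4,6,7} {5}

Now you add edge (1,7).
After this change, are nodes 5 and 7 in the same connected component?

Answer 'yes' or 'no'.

Answer: no

Derivation:
Initial components: {0,1,2,3,4,6,7} {5}
Adding edge (1,7): both already in same component {0,1,2,3,4,6,7}. No change.
New components: {0,1,2,3,4,6,7} {5}
Are 5 and 7 in the same component? no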